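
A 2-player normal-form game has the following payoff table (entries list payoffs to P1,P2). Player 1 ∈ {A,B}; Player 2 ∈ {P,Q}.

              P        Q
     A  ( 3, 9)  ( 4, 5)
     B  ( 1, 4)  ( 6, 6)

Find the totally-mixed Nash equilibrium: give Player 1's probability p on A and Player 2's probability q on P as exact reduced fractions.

p=1/3, q=1/2

P1 indiff ⇒ q·3+(1-q)·4 = q·1+(1-q)·6 ⇒ q(2) = (1-q)(2) ⇒ q = 1/2
P2 indiff ⇒ p·9+(1-p)·4 = p·5+(1-p)·6 ⇒ p(4) = (1-p)(2) ⇒ p = 1/3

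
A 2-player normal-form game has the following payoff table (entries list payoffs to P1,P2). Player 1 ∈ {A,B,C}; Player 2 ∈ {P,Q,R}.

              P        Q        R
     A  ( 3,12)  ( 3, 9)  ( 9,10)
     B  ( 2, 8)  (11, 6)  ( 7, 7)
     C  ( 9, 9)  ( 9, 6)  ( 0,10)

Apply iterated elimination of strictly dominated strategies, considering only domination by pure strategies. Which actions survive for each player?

Survivors P1:{A,C} P2:{P,R}

P2 drop Q (P beats it: A:12>9 B:8>6 C:9>6)
P1 drop B (A beats it: P:3>2 R:9>7)
P1→{A,C} P2→{P,R}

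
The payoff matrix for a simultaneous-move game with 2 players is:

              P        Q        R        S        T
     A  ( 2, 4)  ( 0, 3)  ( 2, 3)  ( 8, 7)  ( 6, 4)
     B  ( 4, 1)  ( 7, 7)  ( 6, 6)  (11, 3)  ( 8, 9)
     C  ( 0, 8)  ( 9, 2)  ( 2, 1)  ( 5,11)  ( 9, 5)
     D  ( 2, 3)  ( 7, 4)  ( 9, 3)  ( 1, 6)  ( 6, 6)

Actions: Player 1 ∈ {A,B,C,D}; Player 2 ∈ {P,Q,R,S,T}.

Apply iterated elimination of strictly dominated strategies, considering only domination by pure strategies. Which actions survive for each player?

P1 drop A (B beats it: P:4>2 Q:7>0 R:6>2 S:11>8 T:8>6)
P2 drop P (S beats it: B:3>1 C:11>8 D:6>3)
P2 drop Q (T beats it: B:9>7 C:5>2 D:6>4)
P2 drop R (T beats it: B:9>6 C:5>1 D:6>3)
P1 drop D (B beats it: S:11>1 T:8>6)
P1→{B,C} P2→{S,T}

IESDS → P1:{B,C} P2:{S,T}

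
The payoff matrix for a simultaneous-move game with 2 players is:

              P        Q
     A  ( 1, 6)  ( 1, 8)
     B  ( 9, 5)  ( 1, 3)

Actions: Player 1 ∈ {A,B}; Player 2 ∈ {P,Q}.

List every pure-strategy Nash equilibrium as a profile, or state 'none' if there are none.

(A,P): not NE [P1→B gives 9>1; P2→Q gives 8>6]
(A,Q): NE
(B,P): NE
(B,Q): not NE [P2→P gives 5>3]

NE set: (A,Q), (B,P)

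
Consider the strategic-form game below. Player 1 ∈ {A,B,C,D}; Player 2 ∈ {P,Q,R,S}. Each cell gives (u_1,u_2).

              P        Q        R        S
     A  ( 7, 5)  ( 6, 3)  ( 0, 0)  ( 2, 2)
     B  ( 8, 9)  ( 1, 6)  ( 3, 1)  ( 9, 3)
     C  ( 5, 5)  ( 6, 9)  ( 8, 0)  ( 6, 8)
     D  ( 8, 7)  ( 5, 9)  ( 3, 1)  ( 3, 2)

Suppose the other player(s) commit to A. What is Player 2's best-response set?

BR_2 = {P}

u_2(P vs A) = 5
u_2(Q vs A) = 3
u_2(R vs A) = 0
u_2(S vs A) = 2
max payoff 5 at {P}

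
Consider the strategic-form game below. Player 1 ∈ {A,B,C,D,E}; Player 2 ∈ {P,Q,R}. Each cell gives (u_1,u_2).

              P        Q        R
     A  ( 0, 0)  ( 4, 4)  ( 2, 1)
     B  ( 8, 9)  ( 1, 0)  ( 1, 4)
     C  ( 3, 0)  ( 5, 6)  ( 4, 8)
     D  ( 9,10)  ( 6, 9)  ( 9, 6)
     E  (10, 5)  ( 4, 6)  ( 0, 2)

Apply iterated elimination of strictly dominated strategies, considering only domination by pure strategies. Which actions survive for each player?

IESDS → P1:{D,E} P2:{P,Q}

P1 drop A (C beats it: P:3>0 Q:5>4 R:4>2)
P1 drop B (D beats it: P:9>8 Q:6>1 R:9>1)
P1 drop C (D beats it: P:9>3 Q:6>5 R:9>4)
P2 drop R (P beats it: D:10>6 E:5>2)
P1→{D,E} P2→{P,Q}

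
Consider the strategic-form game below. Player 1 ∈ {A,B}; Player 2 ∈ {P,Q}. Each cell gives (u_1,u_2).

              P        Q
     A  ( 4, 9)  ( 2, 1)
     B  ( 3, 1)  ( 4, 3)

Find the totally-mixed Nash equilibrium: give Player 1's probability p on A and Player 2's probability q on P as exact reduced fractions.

P1 indiff ⇒ q·4+(1-q)·2 = q·3+(1-q)·4 ⇒ q(1) = (1-q)(2) ⇒ q = 2/3
P2 indiff ⇒ p·9+(1-p)·1 = p·1+(1-p)·3 ⇒ p(8) = (1-p)(2) ⇒ p = 1/5

(p,q) = (1/5, 2/3)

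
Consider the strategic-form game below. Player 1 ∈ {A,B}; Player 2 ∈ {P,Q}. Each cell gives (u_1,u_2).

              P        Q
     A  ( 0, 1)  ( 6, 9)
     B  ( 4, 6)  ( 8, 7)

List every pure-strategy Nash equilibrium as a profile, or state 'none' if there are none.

Nash profiles: (B,Q)

(A,P): not NE [P1→B gives 4>0; P2→Q gives 9>1]
(A,Q): not NE [P1→B gives 8>6]
(B,P): not NE [P2→Q gives 7>6]
(B,Q): NE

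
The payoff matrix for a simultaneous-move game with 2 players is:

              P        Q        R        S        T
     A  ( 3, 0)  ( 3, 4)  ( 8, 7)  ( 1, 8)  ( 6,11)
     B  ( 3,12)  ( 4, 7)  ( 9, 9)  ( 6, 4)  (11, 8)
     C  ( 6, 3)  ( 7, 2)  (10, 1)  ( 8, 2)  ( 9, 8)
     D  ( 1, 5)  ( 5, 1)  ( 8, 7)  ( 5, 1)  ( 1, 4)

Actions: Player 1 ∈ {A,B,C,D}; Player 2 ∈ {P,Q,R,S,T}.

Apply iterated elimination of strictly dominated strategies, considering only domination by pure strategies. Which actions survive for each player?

Survivors P1:{B,C} P2:{P,T}

P1 drop A (C beats it: P:6>3 Q:7>3 R:10>8 S:8>1 T:9>6)
P1 drop D (C beats it: P:6>1 Q:7>5 R:10>8 S:8>5 T:9>1)
P2 drop Q (P beats it: B:12>7 C:3>2)
P2 drop R (P beats it: B:12>9 C:3>1)
P2 drop S (P beats it: B:12>4 C:3>2)
P1→{B,C} P2→{P,T}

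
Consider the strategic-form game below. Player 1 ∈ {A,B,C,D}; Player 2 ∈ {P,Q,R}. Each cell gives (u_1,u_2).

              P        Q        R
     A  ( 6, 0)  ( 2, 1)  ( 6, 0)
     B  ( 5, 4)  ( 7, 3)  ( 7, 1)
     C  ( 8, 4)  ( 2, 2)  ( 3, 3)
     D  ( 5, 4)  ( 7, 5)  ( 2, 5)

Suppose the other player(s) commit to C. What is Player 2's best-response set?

u_2(P vs C) = 4
u_2(Q vs C) = 2
u_2(R vs C) = 3
max payoff 4 at {P}

P2 best: {P}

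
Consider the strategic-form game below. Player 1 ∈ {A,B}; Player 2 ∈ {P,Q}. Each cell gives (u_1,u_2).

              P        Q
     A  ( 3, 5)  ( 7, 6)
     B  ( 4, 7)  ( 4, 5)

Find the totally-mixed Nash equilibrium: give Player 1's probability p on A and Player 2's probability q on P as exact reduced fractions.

P1 indiff ⇒ q·3+(1-q)·7 = q·4+(1-q)·4 ⇒ q(-1) = (1-q)(-3) ⇒ q = 3/4
P2 indiff ⇒ p·5+(1-p)·7 = p·6+(1-p)·5 ⇒ p(-1) = (1-p)(-2) ⇒ p = 2/3

(p,q) = (2/3, 3/4)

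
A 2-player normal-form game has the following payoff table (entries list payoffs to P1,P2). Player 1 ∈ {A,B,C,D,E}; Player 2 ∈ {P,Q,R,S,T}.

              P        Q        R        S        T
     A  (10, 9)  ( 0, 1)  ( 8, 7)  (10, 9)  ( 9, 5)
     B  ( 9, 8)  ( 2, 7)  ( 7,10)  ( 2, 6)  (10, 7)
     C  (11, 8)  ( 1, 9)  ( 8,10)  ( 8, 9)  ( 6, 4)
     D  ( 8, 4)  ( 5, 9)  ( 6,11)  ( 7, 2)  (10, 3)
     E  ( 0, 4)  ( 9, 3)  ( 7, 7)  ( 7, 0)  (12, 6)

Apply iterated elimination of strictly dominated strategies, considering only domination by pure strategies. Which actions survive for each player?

P2 drop Q (R beats it: A:7>1 B:10>7 C:10>9 D:11>9 E:7>3)
P2 drop T (R beats it: A:7>5 B:10>7 C:10>4 D:11>3 E:7>6)
P1 drop B (A beats it: P:10>9 R:8>7 S:10>2)
P1 drop D (A beats it: P:10>8 R:8>6 S:10>7)
P1 drop E (A beats it: P:10>0 R:8>7 S:10>7)
P1→{A,C} P2→{P,R,S}

Survivors P1:{A,C} P2:{P,R,S}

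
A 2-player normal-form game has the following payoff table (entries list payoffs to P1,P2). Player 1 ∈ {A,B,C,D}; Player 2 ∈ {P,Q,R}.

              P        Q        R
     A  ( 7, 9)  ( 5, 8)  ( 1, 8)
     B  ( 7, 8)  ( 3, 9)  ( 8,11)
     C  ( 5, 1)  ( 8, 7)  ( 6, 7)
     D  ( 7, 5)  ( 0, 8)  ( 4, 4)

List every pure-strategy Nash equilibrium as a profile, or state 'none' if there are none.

(A,P): NE
(A,Q): not NE [P1→C gives 8>5; P2→P gives 9>8]
(A,R): not NE [P1→B gives 8>1; P2→P gives 9>8]
(B,P): not NE [P2→R gives 11>8]
(B,Q): not NE [P1→C gives 8>3; P2→R gives 11>9]
(B,R): NE
(C,P): not NE [P1→D gives 7>5; P2→R gives 7>1]
(C,Q): NE
(C,R): not NE [P1→B gives 8>6]
(D,P): not NE [P2→Q gives 8>5]
(D,Q): not NE [P1→C gives 8>0]
(D,R): not NE [P1→B gives 8>4; P2→Q gives 8>4]

NE set: (A,P), (B,R), (C,Q)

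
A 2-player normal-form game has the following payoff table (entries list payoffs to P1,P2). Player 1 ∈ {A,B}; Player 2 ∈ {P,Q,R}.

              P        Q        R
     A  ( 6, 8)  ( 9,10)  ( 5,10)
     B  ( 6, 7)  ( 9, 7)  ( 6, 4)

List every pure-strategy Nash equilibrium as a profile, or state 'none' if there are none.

Nash profiles: (A,Q), (B,P), (B,Q)

(A,P): not NE [P2→R gives 10>8]
(A,Q): NE
(A,R): not NE [P1→B gives 6>5]
(B,P): NE
(B,Q): NE
(B,R): not NE [P2→Q gives 7>4]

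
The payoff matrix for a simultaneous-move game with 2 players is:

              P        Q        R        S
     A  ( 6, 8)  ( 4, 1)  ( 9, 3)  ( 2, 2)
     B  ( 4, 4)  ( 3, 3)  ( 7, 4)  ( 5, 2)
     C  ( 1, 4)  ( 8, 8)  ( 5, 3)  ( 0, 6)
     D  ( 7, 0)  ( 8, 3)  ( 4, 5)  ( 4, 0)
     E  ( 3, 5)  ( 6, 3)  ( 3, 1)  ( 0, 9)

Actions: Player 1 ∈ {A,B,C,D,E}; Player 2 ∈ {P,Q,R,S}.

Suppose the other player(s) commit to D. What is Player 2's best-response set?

argmax u_2 = {R}

u_2(P vs D) = 0
u_2(Q vs D) = 3
u_2(R vs D) = 5
u_2(S vs D) = 0
max payoff 5 at {R}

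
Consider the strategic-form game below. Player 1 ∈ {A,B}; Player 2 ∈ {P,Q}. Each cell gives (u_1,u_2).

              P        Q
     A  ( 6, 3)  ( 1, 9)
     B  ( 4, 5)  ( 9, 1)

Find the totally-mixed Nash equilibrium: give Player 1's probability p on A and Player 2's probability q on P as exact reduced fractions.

P1 indiff ⇒ q·6+(1-q)·1 = q·4+(1-q)·9 ⇒ q(2) = (1-q)(8) ⇒ q = 4/5
P2 indiff ⇒ p·3+(1-p)·5 = p·9+(1-p)·1 ⇒ p(-6) = (1-p)(-4) ⇒ p = 2/5

(p,q) = (2/5, 4/5)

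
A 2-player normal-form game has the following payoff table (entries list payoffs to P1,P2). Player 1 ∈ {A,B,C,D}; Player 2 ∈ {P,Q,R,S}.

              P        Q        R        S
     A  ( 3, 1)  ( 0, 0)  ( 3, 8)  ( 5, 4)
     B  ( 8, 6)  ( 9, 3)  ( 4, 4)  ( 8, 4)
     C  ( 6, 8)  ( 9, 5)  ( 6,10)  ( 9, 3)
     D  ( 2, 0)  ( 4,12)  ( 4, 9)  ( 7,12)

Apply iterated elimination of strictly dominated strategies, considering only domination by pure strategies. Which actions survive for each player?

P1 drop A (B beats it: P:8>3 Q:9>0 R:4>3 S:8>5)
P1 drop D (C beats it: P:6>2 Q:9>4 R:6>4 S:9>7)
P2 drop Q (P beats it: B:6>3 C:8>5)
P2 drop S (P beats it: B:6>4 C:8>3)
P1→{B,C} P2→{P,R}

Remaining: P1:{B,C} P2:{P,R}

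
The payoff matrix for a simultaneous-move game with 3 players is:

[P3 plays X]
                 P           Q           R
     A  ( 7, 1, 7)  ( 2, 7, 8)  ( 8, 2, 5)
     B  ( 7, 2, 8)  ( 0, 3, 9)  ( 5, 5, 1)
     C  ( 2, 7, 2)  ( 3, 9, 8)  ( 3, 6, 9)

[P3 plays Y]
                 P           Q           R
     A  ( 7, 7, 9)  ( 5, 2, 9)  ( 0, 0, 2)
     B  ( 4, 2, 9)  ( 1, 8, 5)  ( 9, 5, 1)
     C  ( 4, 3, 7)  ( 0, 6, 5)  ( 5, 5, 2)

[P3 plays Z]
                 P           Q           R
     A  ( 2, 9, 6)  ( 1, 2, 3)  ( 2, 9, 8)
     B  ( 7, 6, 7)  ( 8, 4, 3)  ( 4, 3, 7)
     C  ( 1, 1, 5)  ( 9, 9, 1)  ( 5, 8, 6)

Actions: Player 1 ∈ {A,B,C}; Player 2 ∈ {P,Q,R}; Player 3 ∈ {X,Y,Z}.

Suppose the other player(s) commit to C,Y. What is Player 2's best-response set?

u_2(P vs C,Y) = 3
u_2(Q vs C,Y) = 6
u_2(R vs C,Y) = 5
max payoff 6 at {Q}

BR_2 = {Q}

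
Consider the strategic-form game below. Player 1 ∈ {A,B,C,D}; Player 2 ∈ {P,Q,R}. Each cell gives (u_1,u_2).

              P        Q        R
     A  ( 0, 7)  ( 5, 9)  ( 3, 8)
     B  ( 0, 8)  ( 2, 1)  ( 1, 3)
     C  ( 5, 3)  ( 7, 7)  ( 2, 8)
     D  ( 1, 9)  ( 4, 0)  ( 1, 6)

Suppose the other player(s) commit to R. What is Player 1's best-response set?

argmax u_1 = {A}

u_1(A vs R) = 3
u_1(B vs R) = 1
u_1(C vs R) = 2
u_1(D vs R) = 1
max payoff 3 at {A}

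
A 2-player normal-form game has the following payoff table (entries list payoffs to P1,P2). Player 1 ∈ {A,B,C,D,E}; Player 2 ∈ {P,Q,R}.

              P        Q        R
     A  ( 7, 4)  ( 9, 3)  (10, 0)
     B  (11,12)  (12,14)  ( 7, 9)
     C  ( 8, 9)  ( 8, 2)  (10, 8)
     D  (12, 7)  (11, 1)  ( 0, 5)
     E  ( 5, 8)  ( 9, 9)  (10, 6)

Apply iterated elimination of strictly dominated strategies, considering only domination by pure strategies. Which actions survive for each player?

Survivors P1:{B,D} P2:{P,Q}

P2 drop R (P beats it: A:4>0 B:12>9 C:9>8 D:7>5 E:8>6)
P1 drop A (B beats it: P:11>7 Q:12>9)
P1 drop C (B beats it: P:11>8 Q:12>8)
P1 drop E (B beats it: P:11>5 Q:12>9)
P1→{B,D} P2→{P,Q}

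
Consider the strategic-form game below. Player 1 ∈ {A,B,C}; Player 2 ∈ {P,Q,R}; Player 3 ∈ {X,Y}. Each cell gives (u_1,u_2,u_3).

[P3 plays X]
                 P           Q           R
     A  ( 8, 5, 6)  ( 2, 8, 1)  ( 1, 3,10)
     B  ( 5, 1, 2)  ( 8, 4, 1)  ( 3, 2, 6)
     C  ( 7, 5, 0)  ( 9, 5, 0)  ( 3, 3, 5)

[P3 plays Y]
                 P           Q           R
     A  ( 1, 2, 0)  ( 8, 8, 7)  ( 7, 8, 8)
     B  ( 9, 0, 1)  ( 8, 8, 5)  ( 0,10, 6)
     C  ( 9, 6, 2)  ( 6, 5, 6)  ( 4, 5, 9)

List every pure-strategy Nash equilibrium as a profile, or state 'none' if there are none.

NE set: (A,Q,Y), (C,P,Y)

(A,P,X): not NE [P2→Q gives 8>5]
(A,P,Y): not NE [P1→C gives 9>1; P2→R gives 8>2; P3→X gives 6>0]
(A,Q,X): not NE [P1→C gives 9>2; P3→Y gives 7>1]
(A,Q,Y): NE
(A,R,X): not NE [P1→C gives 3>1; P2→Q gives 8>3]
(A,R,Y): not NE [P3→X gives 10>8]
(B,P,X): not NE [P1→A gives 8>5; P2→Q gives 4>1]
(B,P,Y): not NE [P2→R gives 10>0; P3→X gives 2>1]
(B,Q,X): not NE [P1→C gives 9>8; P3→Y gives 5>1]
(B,Q,Y): not NE [P2→R gives 10>8]
(B,R,X): not NE [P2→Q gives 4>2]
(B,R,Y): not NE [P1→A gives 7>0]
(C,P,X): not NE [P1→A gives 8>7; P3→Y gives 2>0]
(C,P,Y): NE
(C,Q,X): not NE [P3→Y gives 6>0]
(C,Q,Y): not NE [P1→B gives 8>6; P2→P gives 6>5]
(C,R,X): not NE [P2→Q gives 5>3; P3→Y gives 9>5]
(C,R,Y): not NE [P1→A gives 7>4; P2→P gives 6>5]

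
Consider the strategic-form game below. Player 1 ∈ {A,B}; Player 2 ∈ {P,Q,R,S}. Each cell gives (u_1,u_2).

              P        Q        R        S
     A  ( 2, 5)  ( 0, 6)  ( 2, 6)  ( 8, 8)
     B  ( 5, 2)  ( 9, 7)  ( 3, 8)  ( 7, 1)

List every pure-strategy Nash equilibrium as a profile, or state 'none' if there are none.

(A,P): not NE [P1→B gives 5>2; P2→S gives 8>5]
(A,Q): not NE [P1→B gives 9>0; P2→S gives 8>6]
(A,R): not NE [P1→B gives 3>2; P2→S gives 8>6]
(A,S): NE
(B,P): not NE [P2→R gives 8>2]
(B,Q): not NE [P2→R gives 8>7]
(B,R): NE
(B,S): not NE [P1→A gives 8>7; P2→R gives 8>1]

NE set: (A,S), (B,R)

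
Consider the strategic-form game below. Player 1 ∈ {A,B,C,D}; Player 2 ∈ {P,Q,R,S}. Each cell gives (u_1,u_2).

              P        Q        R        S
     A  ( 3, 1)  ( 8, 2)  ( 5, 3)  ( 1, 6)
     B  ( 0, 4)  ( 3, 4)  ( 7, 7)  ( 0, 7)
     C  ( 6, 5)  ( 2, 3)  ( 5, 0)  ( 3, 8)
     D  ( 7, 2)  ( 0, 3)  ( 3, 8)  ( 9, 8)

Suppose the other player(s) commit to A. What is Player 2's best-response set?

u_2(P vs A) = 1
u_2(Q vs A) = 2
u_2(R vs A) = 3
u_2(S vs A) = 6
max payoff 6 at {S}

argmax u_2 = {S}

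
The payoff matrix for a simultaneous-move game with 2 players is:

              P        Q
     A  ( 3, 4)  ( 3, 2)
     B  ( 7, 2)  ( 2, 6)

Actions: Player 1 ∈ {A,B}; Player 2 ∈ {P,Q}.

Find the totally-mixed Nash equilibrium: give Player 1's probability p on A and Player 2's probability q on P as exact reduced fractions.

p=2/3, q=1/5

P1 indiff ⇒ q·3+(1-q)·3 = q·7+(1-q)·2 ⇒ q(-4) = (1-q)(-1) ⇒ q = 1/5
P2 indiff ⇒ p·4+(1-p)·2 = p·2+(1-p)·6 ⇒ p(2) = (1-p)(4) ⇒ p = 2/3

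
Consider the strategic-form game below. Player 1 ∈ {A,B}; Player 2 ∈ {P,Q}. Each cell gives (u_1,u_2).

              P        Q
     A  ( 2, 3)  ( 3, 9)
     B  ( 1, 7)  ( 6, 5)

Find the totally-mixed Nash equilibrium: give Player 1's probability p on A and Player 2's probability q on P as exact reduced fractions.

P1 indiff ⇒ q·2+(1-q)·3 = q·1+(1-q)·6 ⇒ q(1) = (1-q)(3) ⇒ q = 3/4
P2 indiff ⇒ p·3+(1-p)·7 = p·9+(1-p)·5 ⇒ p(-6) = (1-p)(-2) ⇒ p = 1/4

(p,q) = (1/4, 3/4)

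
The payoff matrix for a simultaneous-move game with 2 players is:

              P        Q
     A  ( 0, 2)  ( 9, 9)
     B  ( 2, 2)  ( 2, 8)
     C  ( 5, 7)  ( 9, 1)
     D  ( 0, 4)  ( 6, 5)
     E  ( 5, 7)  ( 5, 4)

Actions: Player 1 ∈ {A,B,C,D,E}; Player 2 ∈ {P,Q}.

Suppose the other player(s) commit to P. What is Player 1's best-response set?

BR_1 = {C,E}

u_1(A vs P) = 0
u_1(B vs P) = 2
u_1(C vs P) = 5
u_1(D vs P) = 0
u_1(E vs P) = 5
max payoff 5 at {C,E}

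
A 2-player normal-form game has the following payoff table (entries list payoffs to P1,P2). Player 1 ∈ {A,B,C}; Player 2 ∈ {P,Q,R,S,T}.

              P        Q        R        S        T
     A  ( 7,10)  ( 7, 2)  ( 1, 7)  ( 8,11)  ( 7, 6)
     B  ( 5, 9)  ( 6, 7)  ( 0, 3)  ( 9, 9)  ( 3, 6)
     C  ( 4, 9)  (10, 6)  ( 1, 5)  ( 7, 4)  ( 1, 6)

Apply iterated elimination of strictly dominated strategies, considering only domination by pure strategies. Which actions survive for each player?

Remaining: P1:{A,B} P2:{P,S}

P2 drop Q (P beats it: A:10>2 B:9>7 C:9>6)
P2 drop R (P beats it: A:10>7 B:9>3 C:9>5)
P1 drop C (A beats it: P:7>4 S:8>7 T:7>1)
P2 drop T (P beats it: A:10>6 B:9>6)
P1→{A,B} P2→{P,S}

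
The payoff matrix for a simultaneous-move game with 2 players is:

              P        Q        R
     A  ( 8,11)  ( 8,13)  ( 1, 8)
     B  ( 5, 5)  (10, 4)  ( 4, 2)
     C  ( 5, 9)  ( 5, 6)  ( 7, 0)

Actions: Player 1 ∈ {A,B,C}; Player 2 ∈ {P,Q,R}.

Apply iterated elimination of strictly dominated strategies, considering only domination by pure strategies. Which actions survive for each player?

Remaining: P1:{A,B} P2:{P,Q}

P2 drop R (P beats it: A:11>8 B:5>2 C:9>0)
P1 drop C (A beats it: P:8>5 Q:8>5)
P1→{A,B} P2→{P,Q}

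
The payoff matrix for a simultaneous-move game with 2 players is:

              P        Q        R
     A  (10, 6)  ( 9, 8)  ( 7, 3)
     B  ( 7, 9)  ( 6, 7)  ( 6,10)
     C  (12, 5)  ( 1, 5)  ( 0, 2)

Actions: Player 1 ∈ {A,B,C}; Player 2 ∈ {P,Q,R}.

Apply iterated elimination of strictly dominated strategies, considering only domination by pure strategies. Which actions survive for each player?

IESDS → P1:{A,C} P2:{P,Q}

P1 drop B (A beats it: P:10>7 Q:9>6 R:7>6)
P2 drop R (P beats it: A:6>3 C:5>2)
P1→{A,C} P2→{P,Q}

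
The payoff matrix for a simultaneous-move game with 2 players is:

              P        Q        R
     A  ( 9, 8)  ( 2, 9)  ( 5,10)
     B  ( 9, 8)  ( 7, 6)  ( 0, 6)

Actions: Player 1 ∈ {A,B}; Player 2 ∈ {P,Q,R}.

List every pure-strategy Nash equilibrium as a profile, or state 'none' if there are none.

PSNE = {(A,R), (B,P)}

(A,P): not NE [P2→R gives 10>8]
(A,Q): not NE [P1→B gives 7>2; P2→R gives 10>9]
(A,R): NE
(B,P): NE
(B,Q): not NE [P2→P gives 8>6]
(B,R): not NE [P1→A gives 5>0; P2→P gives 8>6]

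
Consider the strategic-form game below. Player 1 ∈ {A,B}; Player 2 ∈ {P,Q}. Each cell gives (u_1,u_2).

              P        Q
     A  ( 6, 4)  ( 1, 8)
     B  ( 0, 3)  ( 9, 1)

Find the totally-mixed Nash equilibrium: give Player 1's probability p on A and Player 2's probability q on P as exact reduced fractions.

P1 indiff ⇒ q·6+(1-q)·1 = q·0+(1-q)·9 ⇒ q(6) = (1-q)(8) ⇒ q = 4/7
P2 indiff ⇒ p·4+(1-p)·3 = p·8+(1-p)·1 ⇒ p(-4) = (1-p)(-2) ⇒ p = 1/3

p=1/3, q=4/7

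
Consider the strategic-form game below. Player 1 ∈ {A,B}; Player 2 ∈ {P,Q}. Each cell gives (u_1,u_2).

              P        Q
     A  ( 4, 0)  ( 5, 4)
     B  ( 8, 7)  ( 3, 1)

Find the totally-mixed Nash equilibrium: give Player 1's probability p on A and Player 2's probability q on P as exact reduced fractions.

P1 indiff ⇒ q·4+(1-q)·5 = q·8+(1-q)·3 ⇒ q(-4) = (1-q)(-2) ⇒ q = 1/3
P2 indiff ⇒ p·0+(1-p)·7 = p·4+(1-p)·1 ⇒ p(-4) = (1-p)(-6) ⇒ p = 3/5

(p,q) = (3/5, 1/3)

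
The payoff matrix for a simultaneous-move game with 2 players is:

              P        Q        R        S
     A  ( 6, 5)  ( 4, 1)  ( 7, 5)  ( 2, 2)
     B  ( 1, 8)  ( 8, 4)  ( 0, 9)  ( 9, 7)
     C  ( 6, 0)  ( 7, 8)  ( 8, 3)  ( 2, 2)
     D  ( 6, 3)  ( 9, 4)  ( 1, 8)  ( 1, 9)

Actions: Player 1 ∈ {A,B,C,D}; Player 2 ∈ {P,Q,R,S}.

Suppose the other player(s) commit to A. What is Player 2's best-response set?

u_2(P vs A) = 5
u_2(Q vs A) = 1
u_2(R vs A) = 5
u_2(S vs A) = 2
max payoff 5 at {P,R}

BR_2 = {P,R}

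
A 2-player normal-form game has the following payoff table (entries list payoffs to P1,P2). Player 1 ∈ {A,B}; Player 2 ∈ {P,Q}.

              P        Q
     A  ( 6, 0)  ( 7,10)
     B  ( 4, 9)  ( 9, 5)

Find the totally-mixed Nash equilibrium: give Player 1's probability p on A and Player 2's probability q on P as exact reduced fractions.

(p,q) = (2/7, 1/2)

P1 indiff ⇒ q·6+(1-q)·7 = q·4+(1-q)·9 ⇒ q(2) = (1-q)(2) ⇒ q = 1/2
P2 indiff ⇒ p·0+(1-p)·9 = p·10+(1-p)·5 ⇒ p(-10) = (1-p)(-4) ⇒ p = 2/7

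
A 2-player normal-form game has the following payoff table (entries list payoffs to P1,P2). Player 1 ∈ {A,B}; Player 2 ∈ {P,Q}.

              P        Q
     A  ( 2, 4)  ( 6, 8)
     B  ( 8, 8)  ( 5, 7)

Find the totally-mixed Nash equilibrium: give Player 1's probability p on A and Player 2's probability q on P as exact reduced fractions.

p=1/5, q=1/7

P1 indiff ⇒ q·2+(1-q)·6 = q·8+(1-q)·5 ⇒ q(-6) = (1-q)(-1) ⇒ q = 1/7
P2 indiff ⇒ p·4+(1-p)·8 = p·8+(1-p)·7 ⇒ p(-4) = (1-p)(-1) ⇒ p = 1/5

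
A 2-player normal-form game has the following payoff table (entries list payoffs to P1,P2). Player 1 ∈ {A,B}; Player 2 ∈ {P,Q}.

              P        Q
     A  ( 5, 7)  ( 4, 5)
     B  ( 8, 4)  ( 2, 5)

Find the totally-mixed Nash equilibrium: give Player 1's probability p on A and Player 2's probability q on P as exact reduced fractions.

P1 mixes 1/3 on A; P2 mixes 2/5 on P

P1 indiff ⇒ q·5+(1-q)·4 = q·8+(1-q)·2 ⇒ q(-3) = (1-q)(-2) ⇒ q = 2/5
P2 indiff ⇒ p·7+(1-p)·4 = p·5+(1-p)·5 ⇒ p(2) = (1-p)(1) ⇒ p = 1/3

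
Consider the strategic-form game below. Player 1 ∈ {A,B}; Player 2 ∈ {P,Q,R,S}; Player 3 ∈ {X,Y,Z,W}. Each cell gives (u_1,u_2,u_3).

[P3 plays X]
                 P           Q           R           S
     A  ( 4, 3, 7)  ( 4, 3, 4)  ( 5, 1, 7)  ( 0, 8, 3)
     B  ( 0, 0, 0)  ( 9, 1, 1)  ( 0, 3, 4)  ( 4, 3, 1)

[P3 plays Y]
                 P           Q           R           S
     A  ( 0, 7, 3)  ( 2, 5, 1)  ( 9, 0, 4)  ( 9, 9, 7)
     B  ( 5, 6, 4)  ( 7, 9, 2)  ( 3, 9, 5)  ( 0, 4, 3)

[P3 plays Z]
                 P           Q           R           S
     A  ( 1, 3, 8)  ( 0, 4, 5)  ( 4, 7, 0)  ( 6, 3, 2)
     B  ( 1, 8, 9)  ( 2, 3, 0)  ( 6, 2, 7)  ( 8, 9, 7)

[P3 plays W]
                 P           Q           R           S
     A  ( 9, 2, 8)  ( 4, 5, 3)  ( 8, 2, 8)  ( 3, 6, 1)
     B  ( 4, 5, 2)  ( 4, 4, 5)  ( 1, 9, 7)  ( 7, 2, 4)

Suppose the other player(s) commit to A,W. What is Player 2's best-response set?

argmax u_2 = {S}

u_2(P vs A,W) = 2
u_2(Q vs A,W) = 5
u_2(R vs A,W) = 2
u_2(S vs A,W) = 6
max payoff 6 at {S}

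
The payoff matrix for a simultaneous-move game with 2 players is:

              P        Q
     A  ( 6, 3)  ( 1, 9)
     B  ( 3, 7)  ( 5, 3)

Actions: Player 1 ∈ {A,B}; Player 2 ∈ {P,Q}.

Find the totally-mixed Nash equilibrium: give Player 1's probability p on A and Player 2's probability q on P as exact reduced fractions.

(p,q) = (2/5, 4/7)

P1 indiff ⇒ q·6+(1-q)·1 = q·3+(1-q)·5 ⇒ q(3) = (1-q)(4) ⇒ q = 4/7
P2 indiff ⇒ p·3+(1-p)·7 = p·9+(1-p)·3 ⇒ p(-6) = (1-p)(-4) ⇒ p = 2/5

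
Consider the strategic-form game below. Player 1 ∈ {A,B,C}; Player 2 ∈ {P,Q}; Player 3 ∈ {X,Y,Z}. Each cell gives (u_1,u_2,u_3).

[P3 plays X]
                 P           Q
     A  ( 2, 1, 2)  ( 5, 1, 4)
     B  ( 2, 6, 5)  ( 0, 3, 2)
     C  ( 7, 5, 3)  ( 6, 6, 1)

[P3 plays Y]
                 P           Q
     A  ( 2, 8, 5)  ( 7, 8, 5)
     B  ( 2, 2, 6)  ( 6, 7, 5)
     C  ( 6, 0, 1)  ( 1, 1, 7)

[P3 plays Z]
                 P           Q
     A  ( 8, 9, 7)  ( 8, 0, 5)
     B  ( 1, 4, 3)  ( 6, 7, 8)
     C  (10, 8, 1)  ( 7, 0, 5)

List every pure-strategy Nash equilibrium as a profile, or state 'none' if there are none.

PSNE = {(A,Q,Y)}

(A,P,X): not NE [P1→C gives 7>2; P3→Z gives 7>2]
(A,P,Y): not NE [P1→C gives 6>2; P3→Z gives 7>5]
(A,P,Z): not NE [P1→C gives 10>8]
(A,Q,X): not NE [P1→C gives 6>5; P3→Z gives 5>4]
(A,Q,Y): NE
(A,Q,Z): not NE [P2→P gives 9>0]
(B,P,X): not NE [P1→C gives 7>2; P3→Y gives 6>5]
(B,P,Y): not NE [P1→C gives 6>2; P2→Q gives 7>2]
(B,P,Z): not NE [P1→C gives 10>1; P2→Q gives 7>4; P3→Y gives 6>3]
(B,Q,X): not NE [P1→C gives 6>0; P2→P gives 6>3; P3→Z gives 8>2]
(B,Q,Y): not NE [P1→A gives 7>6; P3→Z gives 8>5]
(B,Q,Z): not NE [P1→A gives 8>6]
(C,P,X): not NE [P2→Q gives 6>5]
(C,P,Y): not NE [P2→Q gives 1>0; P3→X gives 3>1]
(C,P,Z): not NE [P3→X gives 3>1]
(C,Q,X): not NE [P3→Y gives 7>1]
(C,Q,Y): not NE [P1→A gives 7>1]
(C,Q,Z): not NE [P1→A gives 8>7; P2→P gives 8>0; P3→Y gives 7>5]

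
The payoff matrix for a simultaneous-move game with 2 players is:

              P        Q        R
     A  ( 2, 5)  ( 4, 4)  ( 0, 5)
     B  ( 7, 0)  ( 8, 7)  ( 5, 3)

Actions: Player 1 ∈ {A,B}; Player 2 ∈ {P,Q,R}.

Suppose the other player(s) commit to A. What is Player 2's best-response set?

u_2(P vs A) = 5
u_2(Q vs A) = 4
u_2(R vs A) = 5
max payoff 5 at {P,R}

BR_2 = {P,R}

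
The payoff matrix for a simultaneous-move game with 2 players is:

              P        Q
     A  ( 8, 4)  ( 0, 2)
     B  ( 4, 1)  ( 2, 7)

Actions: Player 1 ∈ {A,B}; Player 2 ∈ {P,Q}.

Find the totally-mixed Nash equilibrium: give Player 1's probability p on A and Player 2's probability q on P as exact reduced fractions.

P1 indiff ⇒ q·8+(1-q)·0 = q·4+(1-q)·2 ⇒ q(4) = (1-q)(2) ⇒ q = 1/3
P2 indiff ⇒ p·4+(1-p)·1 = p·2+(1-p)·7 ⇒ p(2) = (1-p)(6) ⇒ p = 3/4

P1 mixes 3/4 on A; P2 mixes 1/3 on P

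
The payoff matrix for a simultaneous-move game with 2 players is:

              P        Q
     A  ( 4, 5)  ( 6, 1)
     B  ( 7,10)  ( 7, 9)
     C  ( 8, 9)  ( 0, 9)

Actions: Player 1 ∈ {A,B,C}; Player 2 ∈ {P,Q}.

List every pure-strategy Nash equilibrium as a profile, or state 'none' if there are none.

(A,P): not NE [P1→C gives 8>4]
(A,Q): not NE [P1→B gives 7>6; P2→P gives 5>1]
(B,P): not NE [P1→C gives 8>7]
(B,Q): not NE [P2→P gives 10>9]
(C,P): NE
(C,Q): not NE [P1→B gives 7>0]

Nash profiles: (C,P)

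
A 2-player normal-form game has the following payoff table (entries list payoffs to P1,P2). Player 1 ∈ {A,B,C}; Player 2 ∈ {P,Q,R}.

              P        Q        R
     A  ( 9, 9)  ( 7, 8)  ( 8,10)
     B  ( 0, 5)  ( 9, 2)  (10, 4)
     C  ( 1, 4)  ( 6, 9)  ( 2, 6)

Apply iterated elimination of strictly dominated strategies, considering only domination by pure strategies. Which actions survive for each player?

P1 drop C (A beats it: P:9>1 Q:7>6 R:8>2)
P2 drop Q (P beats it: A:9>8 B:5>2)
P1→{A,B} P2→{P,R}

Survivors P1:{A,B} P2:{P,R}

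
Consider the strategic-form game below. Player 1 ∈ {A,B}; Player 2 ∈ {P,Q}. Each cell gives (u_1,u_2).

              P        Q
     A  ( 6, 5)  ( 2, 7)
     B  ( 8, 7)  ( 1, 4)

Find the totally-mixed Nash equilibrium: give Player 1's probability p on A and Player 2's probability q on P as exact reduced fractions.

P1 indiff ⇒ q·6+(1-q)·2 = q·8+(1-q)·1 ⇒ q(-2) = (1-q)(-1) ⇒ q = 1/3
P2 indiff ⇒ p·5+(1-p)·7 = p·7+(1-p)·4 ⇒ p(-2) = (1-p)(-3) ⇒ p = 3/5

(p,q) = (3/5, 1/3)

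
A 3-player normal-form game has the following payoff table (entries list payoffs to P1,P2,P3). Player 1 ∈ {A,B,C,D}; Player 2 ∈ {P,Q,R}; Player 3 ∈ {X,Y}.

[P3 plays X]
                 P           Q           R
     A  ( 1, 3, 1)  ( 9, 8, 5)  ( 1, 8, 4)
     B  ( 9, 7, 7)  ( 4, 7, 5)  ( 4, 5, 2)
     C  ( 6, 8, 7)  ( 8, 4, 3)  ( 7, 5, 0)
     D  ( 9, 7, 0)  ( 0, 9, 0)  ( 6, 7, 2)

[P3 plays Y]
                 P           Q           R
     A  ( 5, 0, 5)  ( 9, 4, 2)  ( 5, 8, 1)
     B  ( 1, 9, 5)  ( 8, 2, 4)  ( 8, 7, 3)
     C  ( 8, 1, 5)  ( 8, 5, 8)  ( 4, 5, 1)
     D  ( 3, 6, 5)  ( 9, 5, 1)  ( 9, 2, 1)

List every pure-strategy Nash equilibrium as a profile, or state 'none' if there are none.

NE set: (A,Q,X), (B,P,X)

(A,P,X): not NE [P1→D gives 9>1; P2→R gives 8>3; P3→Y gives 5>1]
(A,P,Y): not NE [P1→C gives 8>5; P2→R gives 8>0]
(A,Q,X): NE
(A,Q,Y): not NE [P2→R gives 8>4; P3→X gives 5>2]
(A,R,X): not NE [P1→C gives 7>1]
(A,R,Y): not NE [P1→D gives 9>5; P3→X gives 4>1]
(B,P,X): NE
(B,P,Y): not NE [P1→C gives 8>1; P3→X gives 7>5]
(B,Q,X): not NE [P1→A gives 9>4]
(B,Q,Y): not NE [P1→D gives 9>8; P2→P gives 9>2; P3→X gives 5>4]
(B,R,X): not NE [P1→C gives 7>4; P2→Q gives 7>5; P3→Y gives 3>2]
(B,R,Y): not NE [P1→D gives 9>8; P2→P gives 9>7]
(C,P,X): not NE [P1→D gives 9>6]
(C,P,Y): not NE [P2→R gives 5>1; P3→X gives 7>5]
(C,Q,X): not NE [P1→A gives 9>8; P2→P gives 8>4; P3→Y gives 8>3]
(C,Q,Y): not NE [P1→D gives 9>8]
(C,R,X): not NE [P2→P gives 8>5; P3→Y gives 1>0]
(C,R,Y): not NE [P1→D gives 9>4]
(D,P,X): not NE [P2→Q gives 9>7; P3→Y gives 5>0]
(D,P,Y): not NE [P1→C gives 8>3]
(D,Q,X): not NE [P1→A gives 9>0; P3→Y gives 1>0]
(D,Q,Y): not NE [P2→P gives 6>5]
(D,R,X): not NE [P1→C gives 7>6; P2→Q gives 9>7]
(D,R,Y): not NE [P2→P gives 6>2; P3→X gives 2>1]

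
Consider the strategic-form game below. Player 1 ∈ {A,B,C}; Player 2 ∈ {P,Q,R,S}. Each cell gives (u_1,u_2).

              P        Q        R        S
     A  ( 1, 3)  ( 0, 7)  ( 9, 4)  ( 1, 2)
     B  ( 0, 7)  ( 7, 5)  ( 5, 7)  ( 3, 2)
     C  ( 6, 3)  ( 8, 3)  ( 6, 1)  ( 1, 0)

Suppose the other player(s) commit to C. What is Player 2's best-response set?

u_2(P vs C) = 3
u_2(Q vs C) = 3
u_2(R vs C) = 1
u_2(S vs C) = 0
max payoff 3 at {P,Q}

BR_2 = {P,Q}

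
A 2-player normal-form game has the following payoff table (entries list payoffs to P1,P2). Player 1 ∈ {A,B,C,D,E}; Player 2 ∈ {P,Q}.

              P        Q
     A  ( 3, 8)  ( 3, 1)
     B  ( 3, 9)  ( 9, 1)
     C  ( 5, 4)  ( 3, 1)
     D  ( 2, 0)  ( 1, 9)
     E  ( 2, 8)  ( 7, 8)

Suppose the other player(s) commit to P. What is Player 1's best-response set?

P1 best: {C}

u_1(A vs P) = 3
u_1(B vs P) = 3
u_1(C vs P) = 5
u_1(D vs P) = 2
u_1(E vs P) = 2
max payoff 5 at {C}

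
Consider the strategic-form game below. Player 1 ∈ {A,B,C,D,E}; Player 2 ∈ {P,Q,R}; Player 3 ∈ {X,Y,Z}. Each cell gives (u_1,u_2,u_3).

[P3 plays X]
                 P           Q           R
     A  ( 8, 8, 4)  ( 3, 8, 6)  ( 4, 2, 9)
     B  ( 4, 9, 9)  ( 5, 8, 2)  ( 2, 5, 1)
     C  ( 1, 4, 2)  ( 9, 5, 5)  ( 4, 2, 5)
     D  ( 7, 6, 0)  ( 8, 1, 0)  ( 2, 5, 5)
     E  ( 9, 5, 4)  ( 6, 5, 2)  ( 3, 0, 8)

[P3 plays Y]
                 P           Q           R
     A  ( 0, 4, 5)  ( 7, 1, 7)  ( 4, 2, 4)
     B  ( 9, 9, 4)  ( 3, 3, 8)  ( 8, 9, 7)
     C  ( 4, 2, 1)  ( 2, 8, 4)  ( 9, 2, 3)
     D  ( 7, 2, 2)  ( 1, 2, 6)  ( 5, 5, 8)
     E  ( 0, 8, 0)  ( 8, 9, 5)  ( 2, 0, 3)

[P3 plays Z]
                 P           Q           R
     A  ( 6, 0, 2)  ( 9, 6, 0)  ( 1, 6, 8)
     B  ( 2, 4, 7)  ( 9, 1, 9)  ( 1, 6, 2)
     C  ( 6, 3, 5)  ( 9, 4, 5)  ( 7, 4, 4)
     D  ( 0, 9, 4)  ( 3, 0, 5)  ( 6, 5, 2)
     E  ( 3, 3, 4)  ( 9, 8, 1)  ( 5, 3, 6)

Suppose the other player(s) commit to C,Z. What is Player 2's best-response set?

u_2(P vs C,Z) = 3
u_2(Q vs C,Z) = 4
u_2(R vs C,Z) = 4
max payoff 4 at {Q,R}

BR_2 = {Q,R}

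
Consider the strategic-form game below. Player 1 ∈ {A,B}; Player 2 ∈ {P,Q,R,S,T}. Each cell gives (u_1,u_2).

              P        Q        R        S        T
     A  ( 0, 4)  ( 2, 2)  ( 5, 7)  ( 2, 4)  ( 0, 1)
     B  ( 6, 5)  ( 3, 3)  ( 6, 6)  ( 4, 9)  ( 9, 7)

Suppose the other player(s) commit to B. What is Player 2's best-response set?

u_2(P vs B) = 5
u_2(Q vs B) = 3
u_2(R vs B) = 6
u_2(S vs B) = 9
u_2(T vs B) = 7
max payoff 9 at {S}

argmax u_2 = {S}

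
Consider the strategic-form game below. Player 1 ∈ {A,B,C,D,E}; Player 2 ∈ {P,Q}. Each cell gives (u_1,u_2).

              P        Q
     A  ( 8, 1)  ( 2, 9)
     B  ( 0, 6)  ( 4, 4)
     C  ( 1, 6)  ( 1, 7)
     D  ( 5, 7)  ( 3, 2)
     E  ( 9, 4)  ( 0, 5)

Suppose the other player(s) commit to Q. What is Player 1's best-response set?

u_1(A vs Q) = 2
u_1(B vs Q) = 4
u_1(C vs Q) = 1
u_1(D vs Q) = 3
u_1(E vs Q) = 0
max payoff 4 at {B}

BR_1 = {B}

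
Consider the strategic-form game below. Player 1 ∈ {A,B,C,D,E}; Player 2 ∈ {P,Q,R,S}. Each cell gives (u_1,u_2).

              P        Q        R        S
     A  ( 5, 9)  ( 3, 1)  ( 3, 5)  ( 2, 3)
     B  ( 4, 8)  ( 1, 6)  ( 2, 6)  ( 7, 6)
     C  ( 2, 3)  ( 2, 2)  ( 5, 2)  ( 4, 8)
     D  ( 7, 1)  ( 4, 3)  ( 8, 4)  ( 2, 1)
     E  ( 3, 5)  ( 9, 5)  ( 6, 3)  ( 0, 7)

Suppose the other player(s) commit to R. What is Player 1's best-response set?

argmax u_1 = {D}

u_1(A vs R) = 3
u_1(B vs R) = 2
u_1(C vs R) = 5
u_1(D vs R) = 8
u_1(E vs R) = 6
max payoff 8 at {D}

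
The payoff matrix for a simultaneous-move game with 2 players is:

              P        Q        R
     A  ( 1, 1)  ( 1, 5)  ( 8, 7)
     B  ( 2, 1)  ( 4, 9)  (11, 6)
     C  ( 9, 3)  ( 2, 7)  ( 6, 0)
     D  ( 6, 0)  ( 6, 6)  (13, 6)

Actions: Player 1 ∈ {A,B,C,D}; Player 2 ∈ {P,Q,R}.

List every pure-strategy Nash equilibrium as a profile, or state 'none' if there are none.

NE set: (D,Q), (D,R)

(A,P): not NE [P1→C gives 9>1; P2→R gives 7>1]
(A,Q): not NE [P1→D gives 6>1; P2→R gives 7>5]
(A,R): not NE [P1→D gives 13>8]
(B,P): not NE [P1→C gives 9>2; P2→Q gives 9>1]
(B,Q): not NE [P1→D gives 6>4]
(B,R): not NE [P1→D gives 13>11; P2→Q gives 9>6]
(C,P): not NE [P2→Q gives 7>3]
(C,Q): not NE [P1→D gives 6>2]
(C,R): not NE [P1→D gives 13>6; P2→Q gives 7>0]
(D,P): not NE [P1→C gives 9>6; P2→R gives 6>0]
(D,Q): NE
(D,R): NE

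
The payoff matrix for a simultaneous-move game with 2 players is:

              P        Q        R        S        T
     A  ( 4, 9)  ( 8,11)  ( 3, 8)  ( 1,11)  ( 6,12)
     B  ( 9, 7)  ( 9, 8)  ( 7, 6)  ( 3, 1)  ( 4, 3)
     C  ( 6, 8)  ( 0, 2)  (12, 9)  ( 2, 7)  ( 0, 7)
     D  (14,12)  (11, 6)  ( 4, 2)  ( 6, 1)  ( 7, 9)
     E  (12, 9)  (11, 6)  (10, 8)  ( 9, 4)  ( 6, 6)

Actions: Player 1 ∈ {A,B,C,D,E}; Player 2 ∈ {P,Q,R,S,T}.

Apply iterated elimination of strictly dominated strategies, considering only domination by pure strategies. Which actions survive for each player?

Remaining: P1:{C,D,E} P2:{P,R}

P1 drop A (D beats it: P:14>4 Q:11>8 R:4>3 S:6>1 T:7>6)
P1 drop B (E beats it: P:12>9 Q:11>9 R:10>7 S:9>3 T:6>4)
P2 drop Q (P beats it: C:8>2 D:12>6 E:9>6)
P2 drop S (P beats it: C:8>7 D:12>1 E:9>4)
P2 drop T (P beats it: C:8>7 D:12>9 E:9>6)
P1→{C,D,E} P2→{P,R}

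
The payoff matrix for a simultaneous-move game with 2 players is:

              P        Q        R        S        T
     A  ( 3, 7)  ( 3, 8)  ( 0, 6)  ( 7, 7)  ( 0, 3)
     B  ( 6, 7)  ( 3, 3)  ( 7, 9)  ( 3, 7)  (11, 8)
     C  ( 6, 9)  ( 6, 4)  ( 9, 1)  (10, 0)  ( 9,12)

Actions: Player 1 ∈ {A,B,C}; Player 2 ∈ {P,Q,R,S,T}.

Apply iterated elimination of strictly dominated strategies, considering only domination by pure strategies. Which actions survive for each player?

Remaining: P1:{B,C} P2:{R,T}

P1 drop A (C beats it: P:6>3 Q:6>3 R:9>0 S:10>7 T:9>0)
P2 drop P (T beats it: B:8>7 C:12>9)
P2 drop Q (T beats it: B:8>3 C:12>4)
P2 drop S (R beats it: B:9>7 C:1>0)
P1→{B,C} P2→{R,T}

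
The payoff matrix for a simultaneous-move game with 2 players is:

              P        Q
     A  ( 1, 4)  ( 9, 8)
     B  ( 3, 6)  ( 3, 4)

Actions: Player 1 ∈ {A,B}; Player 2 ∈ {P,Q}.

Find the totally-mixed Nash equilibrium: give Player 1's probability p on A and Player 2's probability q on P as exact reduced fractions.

p=1/3, q=3/4

P1 indiff ⇒ q·1+(1-q)·9 = q·3+(1-q)·3 ⇒ q(-2) = (1-q)(-6) ⇒ q = 3/4
P2 indiff ⇒ p·4+(1-p)·6 = p·8+(1-p)·4 ⇒ p(-4) = (1-p)(-2) ⇒ p = 1/3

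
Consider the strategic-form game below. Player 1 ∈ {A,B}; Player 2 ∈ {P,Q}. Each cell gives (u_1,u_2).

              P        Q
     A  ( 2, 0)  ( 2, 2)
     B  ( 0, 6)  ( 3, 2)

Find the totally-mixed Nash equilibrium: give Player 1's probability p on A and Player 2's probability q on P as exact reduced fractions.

P1 mixes 2/3 on A; P2 mixes 1/3 on P

P1 indiff ⇒ q·2+(1-q)·2 = q·0+(1-q)·3 ⇒ q(2) = (1-q)(1) ⇒ q = 1/3
P2 indiff ⇒ p·0+(1-p)·6 = p·2+(1-p)·2 ⇒ p(-2) = (1-p)(-4) ⇒ p = 2/3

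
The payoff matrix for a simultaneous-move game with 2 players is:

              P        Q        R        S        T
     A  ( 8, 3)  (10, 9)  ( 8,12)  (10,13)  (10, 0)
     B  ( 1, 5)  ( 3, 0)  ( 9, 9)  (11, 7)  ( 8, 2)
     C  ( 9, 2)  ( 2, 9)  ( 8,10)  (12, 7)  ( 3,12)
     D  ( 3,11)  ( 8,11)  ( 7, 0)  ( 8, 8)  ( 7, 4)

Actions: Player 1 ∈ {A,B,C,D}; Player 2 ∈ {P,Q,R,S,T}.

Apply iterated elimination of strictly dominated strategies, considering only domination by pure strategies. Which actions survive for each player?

P1 drop D (A beats it: P:8>3 Q:10>8 R:8>7 S:10>8 T:10>7)
P2 drop P (R beats it: A:12>3 B:9>5 C:10>2)
P2 drop Q (R beats it: A:12>9 B:9>0 C:10>9)
P1→{A,B,C} P2→{R,S,T}

Survivors P1:{A,B,C} P2:{R,S,T}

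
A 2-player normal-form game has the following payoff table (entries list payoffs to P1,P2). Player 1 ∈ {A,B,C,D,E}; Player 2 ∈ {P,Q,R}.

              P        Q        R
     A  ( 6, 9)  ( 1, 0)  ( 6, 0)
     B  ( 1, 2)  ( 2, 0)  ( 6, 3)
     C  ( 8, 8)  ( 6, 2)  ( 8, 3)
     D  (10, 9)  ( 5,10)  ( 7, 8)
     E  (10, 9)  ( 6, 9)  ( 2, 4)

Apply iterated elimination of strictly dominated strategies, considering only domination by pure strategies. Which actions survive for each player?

P1 drop A (C beats it: P:8>6 Q:6>1 R:8>6)
P1 drop B (C beats it: P:8>1 Q:6>2 R:8>6)
P2 drop R (P beats it: C:8>3 D:9>8 E:9>4)
P1→{C,D,E} P2→{P,Q}

Survivors P1:{C,D,E} P2:{P,Q}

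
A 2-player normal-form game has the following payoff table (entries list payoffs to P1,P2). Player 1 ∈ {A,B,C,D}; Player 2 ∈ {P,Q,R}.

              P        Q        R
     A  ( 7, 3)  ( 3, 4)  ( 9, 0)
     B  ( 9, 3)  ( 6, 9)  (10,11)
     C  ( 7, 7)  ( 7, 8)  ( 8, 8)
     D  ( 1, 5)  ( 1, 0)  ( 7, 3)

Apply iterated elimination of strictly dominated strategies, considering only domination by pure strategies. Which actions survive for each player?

Survivors P1:{B,C} P2:{Q,R}

P1 drop A (B beats it: P:9>7 Q:6>3 R:10>9)
P1 drop D (B beats it: P:9>1 Q:6>1 R:10>7)
P2 drop P (Q beats it: B:9>3 C:8>7)
P1→{B,C} P2→{Q,R}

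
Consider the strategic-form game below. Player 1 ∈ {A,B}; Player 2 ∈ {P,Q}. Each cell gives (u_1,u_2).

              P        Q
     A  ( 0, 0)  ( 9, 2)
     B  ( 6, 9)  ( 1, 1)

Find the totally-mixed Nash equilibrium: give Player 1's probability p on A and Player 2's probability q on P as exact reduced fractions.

P1 indiff ⇒ q·0+(1-q)·9 = q·6+(1-q)·1 ⇒ q(-6) = (1-q)(-8) ⇒ q = 4/7
P2 indiff ⇒ p·0+(1-p)·9 = p·2+(1-p)·1 ⇒ p(-2) = (1-p)(-8) ⇒ p = 4/5

P1 mixes 4/5 on A; P2 mixes 4/7 on P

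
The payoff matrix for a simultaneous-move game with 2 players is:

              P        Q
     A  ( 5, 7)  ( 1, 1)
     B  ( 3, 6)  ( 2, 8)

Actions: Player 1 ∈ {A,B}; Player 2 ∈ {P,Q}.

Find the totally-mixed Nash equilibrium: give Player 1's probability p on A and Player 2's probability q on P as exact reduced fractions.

(p,q) = (1/4, 1/3)

P1 indiff ⇒ q·5+(1-q)·1 = q·3+(1-q)·2 ⇒ q(2) = (1-q)(1) ⇒ q = 1/3
P2 indiff ⇒ p·7+(1-p)·6 = p·1+(1-p)·8 ⇒ p(6) = (1-p)(2) ⇒ p = 1/4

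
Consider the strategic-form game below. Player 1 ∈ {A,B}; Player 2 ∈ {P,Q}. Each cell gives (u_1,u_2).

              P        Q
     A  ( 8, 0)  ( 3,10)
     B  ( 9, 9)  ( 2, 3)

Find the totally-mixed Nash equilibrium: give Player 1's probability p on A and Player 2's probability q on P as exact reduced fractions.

(p,q) = (3/8, 1/2)

P1 indiff ⇒ q·8+(1-q)·3 = q·9+(1-q)·2 ⇒ q(-1) = (1-q)(-1) ⇒ q = 1/2
P2 indiff ⇒ p·0+(1-p)·9 = p·10+(1-p)·3 ⇒ p(-10) = (1-p)(-6) ⇒ p = 3/8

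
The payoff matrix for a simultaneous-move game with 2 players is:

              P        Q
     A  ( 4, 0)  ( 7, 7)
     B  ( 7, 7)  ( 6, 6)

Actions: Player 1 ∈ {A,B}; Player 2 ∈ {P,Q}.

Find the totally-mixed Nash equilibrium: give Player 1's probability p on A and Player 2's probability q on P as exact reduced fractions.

(p,q) = (1/8, 1/4)

P1 indiff ⇒ q·4+(1-q)·7 = q·7+(1-q)·6 ⇒ q(-3) = (1-q)(-1) ⇒ q = 1/4
P2 indiff ⇒ p·0+(1-p)·7 = p·7+(1-p)·6 ⇒ p(-7) = (1-p)(-1) ⇒ p = 1/8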